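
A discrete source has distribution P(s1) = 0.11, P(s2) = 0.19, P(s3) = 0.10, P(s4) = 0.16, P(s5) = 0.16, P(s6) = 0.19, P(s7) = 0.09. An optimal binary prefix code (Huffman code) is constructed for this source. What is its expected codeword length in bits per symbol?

2.81 bits/symbol

Repeatedly combine the two least-probable nodes; the expected code length is the sum of the merged weights.
merge 9/100 + 1/10 → 19/100
merge 11/100 + 4/25 → 27/100
merge 4/25 + 19/100 → 7/20
merge 19/100 + 19/100 → 19/50
merge 27/100 + 7/20 → 31/50
merge 19/50 + 31/50 → 1
L = 19/100 + 27/100 + 7/20 + 19/50 + 31/50 + 1 = 281/100 = 2.81 bits/symbol.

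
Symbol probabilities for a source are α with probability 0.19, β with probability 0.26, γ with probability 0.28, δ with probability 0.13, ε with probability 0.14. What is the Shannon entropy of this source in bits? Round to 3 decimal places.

H = −Σ pᵢ log₂ pᵢ.
−0.19·log₂(0.19) = 0.4552
−0.26·log₂(0.26) = 0.5053
−0.28·log₂(0.28) = 0.5142
−0.13·log₂(0.13) = 0.3826
−0.14·log₂(0.14) = 0.3971
Sum ≈ 2.2545 → 2.254 bits.

2.254 bits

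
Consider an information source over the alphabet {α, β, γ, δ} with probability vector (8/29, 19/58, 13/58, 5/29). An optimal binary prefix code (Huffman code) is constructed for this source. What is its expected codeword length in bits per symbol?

2 bits/symbol

Repeatedly combine the two least-probable nodes; the expected code length is the sum of the merged weights.
merge 5/29 + 13/58 → 23/58
merge 8/29 + 19/58 → 35/58
merge 23/58 + 35/58 → 1
L = 23/58 + 35/58 + 1 = 2 bits/symbol.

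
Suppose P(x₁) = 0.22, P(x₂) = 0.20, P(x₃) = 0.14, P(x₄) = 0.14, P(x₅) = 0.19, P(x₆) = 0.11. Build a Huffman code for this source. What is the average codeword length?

2.58 bits/symbol

Repeatedly combine the two least-probable nodes; the expected code length is the sum of the merged weights.
merge 11/100 + 7/50 → 1/4
merge 7/50 + 19/100 → 33/100
merge 1/5 + 11/50 → 21/50
merge 1/4 + 33/100 → 29/50
merge 21/50 + 29/50 → 1
L = 1/4 + 33/100 + 21/50 + 29/50 + 1 = 129/50 = 2.58 bits/symbol.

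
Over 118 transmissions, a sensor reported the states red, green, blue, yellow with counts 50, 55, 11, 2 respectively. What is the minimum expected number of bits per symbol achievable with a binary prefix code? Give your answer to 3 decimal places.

1.644 bits/symbol

Probabilities are the counts divided by 118.
Repeatedly combine the two least-probable nodes; the expected code length is the sum of the merged weights.
merge 1/59 + 11/118 → 13/118
merge 13/118 + 25/59 → 63/118
merge 55/118 + 63/118 → 1
L = 13/118 + 63/118 + 1 = 97/59 ≈ 1.644 bits/symbol.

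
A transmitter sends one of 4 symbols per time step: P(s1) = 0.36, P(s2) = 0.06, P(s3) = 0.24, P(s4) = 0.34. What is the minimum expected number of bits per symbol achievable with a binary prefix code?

Repeatedly combine the two least-probable nodes; the expected code length is the sum of the merged weights.
merge 3/50 + 6/25 → 3/10
merge 3/10 + 17/50 → 16/25
merge 9/25 + 16/25 → 1
L = 3/10 + 16/25 + 1 = 97/50 = 1.94 bits/symbol.

1.94 bits/symbol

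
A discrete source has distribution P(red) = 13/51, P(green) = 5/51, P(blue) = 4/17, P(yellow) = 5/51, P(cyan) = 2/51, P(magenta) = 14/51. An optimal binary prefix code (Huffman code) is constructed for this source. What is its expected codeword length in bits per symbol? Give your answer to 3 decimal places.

2.373 bits/symbol

Repeatedly combine the two least-probable nodes; the expected code length is the sum of the merged weights.
merge 2/51 + 5/51 → 7/51
merge 5/51 + 7/51 → 4/17
merge 4/17 + 4/17 → 8/17
merge 13/51 + 14/51 → 9/17
merge 8/17 + 9/17 → 1
L = 7/51 + 4/17 + 8/17 + 9/17 + 1 = 121/51 ≈ 2.373 bits/symbol.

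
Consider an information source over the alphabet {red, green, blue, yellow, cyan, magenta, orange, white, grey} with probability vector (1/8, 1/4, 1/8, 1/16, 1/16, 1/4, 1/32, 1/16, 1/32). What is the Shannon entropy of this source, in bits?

Each probability is a power of 1/2, so log₂(1/p) is an integer.
H = Σ p·log₂(1/p) = 1/8·3 + 1/4·2 + 1/8·3 + 1/16·4 + 1/16·4 + 1/4·2 + 1/32·5 + 1/16·4 + 1/32·5 = 2.8125 bits.

2.8125 bits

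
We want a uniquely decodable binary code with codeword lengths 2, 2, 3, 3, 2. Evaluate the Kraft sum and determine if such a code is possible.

1; yes

With common denominator 2^3 = 8: Σ 2^(−ℓᵢ) = 2/8 + 2/8 + 1/8 + 1/8 + 2/8 = 8/8 = 1.
Kraft's inequality requires Σ ≤ 1; here Σ = 1 ≤ 1, so such a prefix code exists.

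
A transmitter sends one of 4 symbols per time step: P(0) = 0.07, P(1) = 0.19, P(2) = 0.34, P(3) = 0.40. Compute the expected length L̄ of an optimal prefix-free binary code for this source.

Repeatedly combine the two least-probable nodes; the expected code length is the sum of the merged weights.
merge 7/100 + 19/100 → 13/50
merge 13/50 + 17/50 → 3/5
merge 2/5 + 3/5 → 1
L = 13/50 + 3/5 + 1 = 93/50 = 1.86 bits/symbol.

1.86 bits/symbol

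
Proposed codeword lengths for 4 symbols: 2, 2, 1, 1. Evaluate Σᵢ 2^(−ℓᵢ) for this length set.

1.5

With common denominator 2^2 = 4: Σ 2^(−ℓᵢ) = 1/4 + 1/4 + 2/4 + 2/4 = 6/4 = 1.5.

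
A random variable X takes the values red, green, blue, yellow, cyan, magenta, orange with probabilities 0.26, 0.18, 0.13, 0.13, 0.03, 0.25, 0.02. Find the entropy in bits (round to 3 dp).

H = −Σ pᵢ log₂ pᵢ.
−0.26·log₂(0.26) = 0.5053
−0.18·log₂(0.18) = 0.4453
−0.13·log₂(0.13) = 0.3826
−0.13·log₂(0.13) = 0.3826
−0.03·log₂(0.03) = 0.1518
−0.25·log₂(0.25) = 0.5000
−0.02·log₂(0.02) = 0.1129
Sum ≈ 2.4805 → 2.481 bits.

2.481 bits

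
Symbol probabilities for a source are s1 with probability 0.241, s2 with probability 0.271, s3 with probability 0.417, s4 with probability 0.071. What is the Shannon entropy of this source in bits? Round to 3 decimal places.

H = −Σ pᵢ log₂ pᵢ.
−0.241·log₂(0.241) = 0.4947
−0.271·log₂(0.271) = 0.5105
−0.417·log₂(0.417) = 0.5262
−0.071·log₂(0.071) = 0.2709
Sum ≈ 1.8024 → 1.802 bits.

1.802 bits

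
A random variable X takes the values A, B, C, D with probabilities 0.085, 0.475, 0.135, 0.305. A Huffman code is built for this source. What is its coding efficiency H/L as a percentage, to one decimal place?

Entropy H = −Σ p log₂ p ≈ 1.7250 bits.
Huffman merges: 17/200+27/200→11/50; 11/50+61/200→21/40; 19/40+21/40→1. L = 349/200 ≈ 1.7450.
Efficiency = H/L = 1.7250/1.7450 = 98.9%.

98.9%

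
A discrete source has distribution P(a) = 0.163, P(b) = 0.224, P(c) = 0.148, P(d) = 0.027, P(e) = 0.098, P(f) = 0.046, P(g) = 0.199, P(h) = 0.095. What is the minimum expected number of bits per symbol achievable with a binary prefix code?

2.818 bits/symbol

Repeatedly combine the two least-probable nodes; the expected code length is the sum of the merged weights.
merge 27/1000 + 23/500 → 73/1000
merge 73/1000 + 19/200 → 21/125
merge 49/500 + 37/250 → 123/500
merge 163/1000 + 21/125 → 331/1000
merge 199/1000 + 28/125 → 423/1000
merge 123/500 + 331/1000 → 577/1000
merge 423/1000 + 577/1000 → 1
L = 73/1000 + 21/125 + 123/500 + 331/1000 + 423/1000 + 577/1000 + 1 = 1409/500 = 2.818 bits/symbol.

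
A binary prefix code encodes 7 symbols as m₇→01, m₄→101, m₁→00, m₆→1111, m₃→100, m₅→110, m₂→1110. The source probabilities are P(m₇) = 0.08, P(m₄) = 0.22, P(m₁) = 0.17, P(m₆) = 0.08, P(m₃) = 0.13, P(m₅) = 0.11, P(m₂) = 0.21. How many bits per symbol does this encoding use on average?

3.04 bits/symbol

L̄ = Σ pᵢ·ℓᵢ = 0.08·2 + 0.22·3 + 0.17·2 + 0.08·4 + 0.13·3 + 0.11·3 + 0.21·4 = 3.04 bits/symbol.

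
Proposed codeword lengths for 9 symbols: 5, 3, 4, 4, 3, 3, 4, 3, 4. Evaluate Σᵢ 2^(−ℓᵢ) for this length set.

0.78125

With common denominator 2^5 = 32: Σ 2^(−ℓᵢ) = 1/32 + 4/32 + 2/32 + 2/32 + 4/32 + 4/32 + 2/32 + 4/32 + 2/32 = 25/32 = 0.78125.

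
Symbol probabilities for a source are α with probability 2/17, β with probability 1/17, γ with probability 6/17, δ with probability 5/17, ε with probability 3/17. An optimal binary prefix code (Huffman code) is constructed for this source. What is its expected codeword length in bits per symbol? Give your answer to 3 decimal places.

Repeatedly combine the two least-probable nodes; the expected code length is the sum of the merged weights.
merge 1/17 + 2/17 → 3/17
merge 3/17 + 3/17 → 6/17
merge 5/17 + 6/17 → 11/17
merge 6/17 + 11/17 → 1
L = 3/17 + 6/17 + 11/17 + 1 = 37/17 ≈ 2.176 bits/symbol.

2.176 bits/symbol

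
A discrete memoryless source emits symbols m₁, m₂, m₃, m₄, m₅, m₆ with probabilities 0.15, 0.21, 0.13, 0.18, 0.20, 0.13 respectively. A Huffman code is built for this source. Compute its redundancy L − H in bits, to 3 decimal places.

Entropy H = −Σ p log₂ p ≈ 2.5583 bits.
Huffman merges: 13/100+13/100→13/50; 3/20+9/50→33/100; 1/5+21/100→41/100; 13/50+33/100→59/100; 41/100+59/100→1. L = 259/100 ≈ 2.5900.
L − H = 2.5900 − 2.5583 = 0.032 bits.

0.032 bits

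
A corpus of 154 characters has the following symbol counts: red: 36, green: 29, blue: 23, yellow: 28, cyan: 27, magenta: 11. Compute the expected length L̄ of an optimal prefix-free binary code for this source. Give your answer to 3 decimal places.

Probabilities are the counts divided by 154.
Repeatedly combine the two least-probable nodes; the expected code length is the sum of the merged weights.
merge 1/14 + 23/154 → 17/77
merge 27/154 + 2/11 → 5/14
merge 29/154 + 17/77 → 9/22
merge 18/77 + 5/14 → 13/22
merge 9/22 + 13/22 → 1
L = 17/77 + 5/14 + 9/22 + 13/22 + 1 = 397/154 ≈ 2.578 bits/symbol.

2.578 bits/symbol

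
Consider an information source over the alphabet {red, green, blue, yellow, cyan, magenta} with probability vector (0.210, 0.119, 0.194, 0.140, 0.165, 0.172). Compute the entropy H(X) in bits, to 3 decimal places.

H = −Σ pᵢ log₂ pᵢ.
−0.210·log₂(0.210) = 0.4728
−0.119·log₂(0.119) = 0.3654
−0.194·log₂(0.194) = 0.4590
−0.140·log₂(0.140) = 0.3971
−0.165·log₂(0.165) = 0.4289
−0.172·log₂(0.172) = 0.4368
Sum ≈ 2.5601 → 2.560 bits.

2.560 bits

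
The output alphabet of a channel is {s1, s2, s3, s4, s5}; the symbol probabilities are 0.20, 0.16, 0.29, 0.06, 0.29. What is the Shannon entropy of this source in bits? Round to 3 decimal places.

2.167 bits

H = −Σ pᵢ log₂ pᵢ.
−0.20·log₂(0.20) = 0.4644
−0.16·log₂(0.16) = 0.4230
−0.29·log₂(0.29) = 0.5179
−0.06·log₂(0.06) = 0.2435
−0.29·log₂(0.29) = 0.5179
Sum ≈ 2.1667 → 2.167 bits.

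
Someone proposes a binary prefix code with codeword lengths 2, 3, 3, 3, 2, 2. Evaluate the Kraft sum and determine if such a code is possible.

With common denominator 2^3 = 8: Σ 2^(−ℓᵢ) = 2/8 + 1/8 + 1/8 + 1/8 + 2/8 + 2/8 = 9/8 = 1.125.
Kraft's inequality requires Σ ≤ 1; here Σ = 1.125 > 1, so no such prefix code exists.

1.125; no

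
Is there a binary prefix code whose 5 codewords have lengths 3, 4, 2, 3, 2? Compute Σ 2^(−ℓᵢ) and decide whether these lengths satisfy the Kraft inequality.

0.8125; yes

With common denominator 2^4 = 16: Σ 2^(−ℓᵢ) = 2/16 + 1/16 + 4/16 + 2/16 + 4/16 = 13/16 = 0.8125.
Kraft's inequality requires Σ ≤ 1; here Σ = 0.8125 ≤ 1, so such a prefix code exists.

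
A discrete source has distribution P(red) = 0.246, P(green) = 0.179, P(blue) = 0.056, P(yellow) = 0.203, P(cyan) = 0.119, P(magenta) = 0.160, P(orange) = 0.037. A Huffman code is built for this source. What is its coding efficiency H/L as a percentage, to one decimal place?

98.6%

Entropy H = −Σ p log₂ p ≈ 2.6063 bits.
Huffman merges: 37/1000+7/125→93/1000; 93/1000+119/1000→53/250; 4/25+179/1000→339/1000; 203/1000+53/250→83/200; 123/500+339/1000→117/200; 83/200+117/200→1. L = 661/250 ≈ 2.6440.
Efficiency = H/L = 2.6063/2.6440 = 98.6%.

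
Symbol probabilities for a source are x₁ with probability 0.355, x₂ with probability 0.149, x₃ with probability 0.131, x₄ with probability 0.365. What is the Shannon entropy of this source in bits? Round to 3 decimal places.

H = −Σ pᵢ log₂ pᵢ.
−0.355·log₂(0.355) = 0.5304
−0.149·log₂(0.149) = 0.4092
−0.131·log₂(0.131) = 0.3841
−0.365·log₂(0.365) = 0.5307
Sum ≈ 1.8545 → 1.855 bits.

1.855 bits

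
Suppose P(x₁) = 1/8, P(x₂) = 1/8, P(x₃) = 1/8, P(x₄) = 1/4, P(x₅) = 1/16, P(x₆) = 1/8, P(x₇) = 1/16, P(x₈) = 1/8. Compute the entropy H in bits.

Each probability is a power of 1/2, so log₂(1/p) is an integer.
H = Σ p·log₂(1/p) = 1/8·3 + 1/8·3 + 1/8·3 + 1/4·2 + 1/16·4 + 1/8·3 + 1/16·4 + 1/8·3 = 2.875 bits.

2.875 bits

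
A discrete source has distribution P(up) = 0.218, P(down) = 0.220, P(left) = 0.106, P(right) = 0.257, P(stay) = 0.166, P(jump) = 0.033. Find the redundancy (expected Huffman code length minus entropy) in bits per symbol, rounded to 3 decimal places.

0.045 bits

Entropy H = −Σ p log₂ p ≈ 2.3991 bits.
Huffman merges: 33/1000+53/500→139/1000; 139/1000+83/500→61/200; 109/500+11/50→219/500; 257/1000+61/200→281/500; 219/500+281/500→1. L = 611/250 ≈ 2.4440.
L − H = 2.4440 − 2.3991 = 0.045 bits.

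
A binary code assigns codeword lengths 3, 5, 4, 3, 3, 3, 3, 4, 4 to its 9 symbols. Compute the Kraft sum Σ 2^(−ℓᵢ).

With common denominator 2^5 = 32: Σ 2^(−ℓᵢ) = 4/32 + 1/32 + 2/32 + 4/32 + 4/32 + 4/32 + 4/32 + 2/32 + 2/32 = 27/32 = 0.84375.

0.84375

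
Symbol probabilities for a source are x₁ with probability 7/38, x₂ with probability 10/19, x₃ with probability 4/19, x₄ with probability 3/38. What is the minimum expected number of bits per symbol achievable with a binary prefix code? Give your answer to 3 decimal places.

Repeatedly combine the two least-probable nodes; the expected code length is the sum of the merged weights.
merge 3/38 + 7/38 → 5/19
merge 4/19 + 5/19 → 9/19
merge 9/19 + 10/19 → 1
L = 5/19 + 9/19 + 1 = 33/19 ≈ 1.737 bits/symbol.

1.737 bits/symbol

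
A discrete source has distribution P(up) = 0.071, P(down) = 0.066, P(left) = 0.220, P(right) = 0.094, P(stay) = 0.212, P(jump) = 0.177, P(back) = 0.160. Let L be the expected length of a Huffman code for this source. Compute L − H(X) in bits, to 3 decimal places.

0.034 bits

Entropy H = −Σ p log₂ p ≈ 2.6706 bits.
Huffman merges: 33/500+71/1000→137/1000; 47/500+137/1000→231/1000; 4/25+177/1000→337/1000; 53/250+11/50→54/125; 231/1000+337/1000→71/125; 54/125+71/125→1. L = 541/200 ≈ 2.7050.
L − H = 2.7050 − 2.6706 = 0.034 bits.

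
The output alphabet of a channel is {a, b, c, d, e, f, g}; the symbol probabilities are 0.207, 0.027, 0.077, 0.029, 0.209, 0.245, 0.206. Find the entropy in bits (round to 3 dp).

H = −Σ pᵢ log₂ pᵢ.
−0.207·log₂(0.207) = 0.4704
−0.027·log₂(0.027) = 0.1407
−0.077·log₂(0.077) = 0.2848
−0.029·log₂(0.029) = 0.1481
−0.209·log₂(0.209) = 0.4720
−0.245·log₂(0.245) = 0.4971
−0.206·log₂(0.206) = 0.4695
Sum ≈ 2.4827 → 2.483 bits.

2.483 bits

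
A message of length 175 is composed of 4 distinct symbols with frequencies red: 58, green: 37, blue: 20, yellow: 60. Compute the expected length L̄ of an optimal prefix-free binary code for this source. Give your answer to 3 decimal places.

1.983 bits/symbol

Probabilities are the counts divided by 175.
Repeatedly combine the two least-probable nodes; the expected code length is the sum of the merged weights.
merge 4/35 + 37/175 → 57/175
merge 57/175 + 58/175 → 23/35
merge 12/35 + 23/35 → 1
L = 57/175 + 23/35 + 1 = 347/175 ≈ 1.983 bits/symbol.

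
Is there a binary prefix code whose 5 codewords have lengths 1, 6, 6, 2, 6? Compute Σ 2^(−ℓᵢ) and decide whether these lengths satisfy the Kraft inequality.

With common denominator 2^6 = 64: Σ 2^(−ℓᵢ) = 32/64 + 1/64 + 1/64 + 16/64 + 1/64 = 51/64 = 0.796875.
Kraft's inequality requires Σ ≤ 1; here Σ = 0.796875 ≤ 1, so such a prefix code exists.

0.796875; yes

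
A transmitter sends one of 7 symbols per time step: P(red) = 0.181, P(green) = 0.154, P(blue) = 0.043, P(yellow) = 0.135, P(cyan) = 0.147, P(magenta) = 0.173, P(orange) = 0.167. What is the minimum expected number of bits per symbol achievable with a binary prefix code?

Repeatedly combine the two least-probable nodes; the expected code length is the sum of the merged weights.
merge 43/1000 + 27/200 → 89/500
merge 147/1000 + 77/500 → 301/1000
merge 167/1000 + 173/1000 → 17/50
merge 89/500 + 181/1000 → 359/1000
merge 301/1000 + 17/50 → 641/1000
merge 359/1000 + 641/1000 → 1
L = 89/500 + 301/1000 + 17/50 + 359/1000 + 641/1000 + 1 = 2819/1000 = 2.819 bits/symbol.

2.819 bits/symbol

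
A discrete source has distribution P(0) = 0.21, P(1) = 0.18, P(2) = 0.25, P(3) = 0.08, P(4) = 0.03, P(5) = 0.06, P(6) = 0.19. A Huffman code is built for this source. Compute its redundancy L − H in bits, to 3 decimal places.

Entropy H = −Σ p log₂ p ≈ 2.5602 bits.
Huffman merges: 3/100+3/50→9/100; 2/25+9/100→17/100; 17/100+9/50→7/20; 19/100+21/100→2/5; 1/4+7/20→3/5; 2/5+3/5→1. L = 261/100 ≈ 2.6100.
L − H = 2.6100 − 2.5602 = 0.050 bits.

0.050 bits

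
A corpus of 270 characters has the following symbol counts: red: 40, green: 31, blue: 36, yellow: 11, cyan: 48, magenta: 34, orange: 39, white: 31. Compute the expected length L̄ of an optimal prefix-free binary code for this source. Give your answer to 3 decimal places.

2.978 bits/symbol

Probabilities are the counts divided by 270.
Repeatedly combine the two least-probable nodes; the expected code length is the sum of the merged weights.
merge 11/270 + 31/270 → 7/45
merge 31/270 + 17/135 → 13/54
merge 2/15 + 13/90 → 5/18
merge 4/27 + 7/45 → 41/135
merge 8/45 + 13/54 → 113/270
merge 5/18 + 41/135 → 157/270
merge 113/270 + 157/270 → 1
L = 7/45 + 13/54 + 5/18 + 41/135 + 113/270 + 157/270 + 1 = 134/45 ≈ 2.978 bits/symbol.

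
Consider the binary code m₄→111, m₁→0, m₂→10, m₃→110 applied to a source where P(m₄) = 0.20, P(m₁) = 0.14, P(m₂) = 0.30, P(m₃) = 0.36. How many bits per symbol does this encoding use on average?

2.42 bits/symbol

L̄ = Σ pᵢ·ℓᵢ = 0.20·3 + 0.14·1 + 0.30·2 + 0.36·3 = 2.42 bits/symbol.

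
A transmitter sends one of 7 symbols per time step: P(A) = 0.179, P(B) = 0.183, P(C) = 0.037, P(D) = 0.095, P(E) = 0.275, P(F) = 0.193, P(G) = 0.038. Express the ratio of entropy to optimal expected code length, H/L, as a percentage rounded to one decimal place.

Entropy H = −Σ p log₂ p ≈ 2.5408 bits.
Huffman merges: 37/1000+19/500→3/40; 3/40+19/200→17/100; 17/100+179/1000→349/1000; 183/1000+193/1000→47/125; 11/40+349/1000→78/125; 47/125+78/125→1. L = 1297/500 ≈ 2.5940.
Efficiency = H/L = 2.5408/2.5940 = 97.9%.

97.9%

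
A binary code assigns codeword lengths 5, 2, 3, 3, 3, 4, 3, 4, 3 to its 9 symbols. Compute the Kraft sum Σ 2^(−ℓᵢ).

1.03125

With common denominator 2^5 = 32: Σ 2^(−ℓᵢ) = 1/32 + 8/32 + 4/32 + 4/32 + 4/32 + 2/32 + 4/32 + 2/32 + 4/32 = 33/32 = 1.03125.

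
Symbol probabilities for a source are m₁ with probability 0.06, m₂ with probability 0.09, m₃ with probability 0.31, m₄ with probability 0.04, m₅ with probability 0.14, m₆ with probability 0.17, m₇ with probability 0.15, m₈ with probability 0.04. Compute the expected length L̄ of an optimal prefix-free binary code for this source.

2.74 bits/symbol

Repeatedly combine the two least-probable nodes; the expected code length is the sum of the merged weights.
merge 1/25 + 1/25 → 2/25
merge 3/50 + 2/25 → 7/50
merge 9/100 + 7/50 → 23/100
merge 7/50 + 3/20 → 29/100
merge 17/100 + 23/100 → 2/5
merge 29/100 + 31/100 → 3/5
merge 2/5 + 3/5 → 1
L = 2/25 + 7/50 + 23/100 + 29/100 + 2/5 + 3/5 + 1 = 137/50 = 2.74 bits/symbol.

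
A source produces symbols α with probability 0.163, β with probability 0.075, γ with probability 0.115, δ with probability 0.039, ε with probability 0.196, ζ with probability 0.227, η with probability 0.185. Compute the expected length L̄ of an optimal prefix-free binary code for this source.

Repeatedly combine the two least-probable nodes; the expected code length is the sum of the merged weights.
merge 39/1000 + 3/40 → 57/500
merge 57/500 + 23/200 → 229/1000
merge 163/1000 + 37/200 → 87/250
merge 49/250 + 227/1000 → 423/1000
merge 229/1000 + 87/250 → 577/1000
merge 423/1000 + 577/1000 → 1
L = 57/500 + 229/1000 + 87/250 + 423/1000 + 577/1000 + 1 = 2691/1000 = 2.691 bits/symbol.

2.691 bits/symbol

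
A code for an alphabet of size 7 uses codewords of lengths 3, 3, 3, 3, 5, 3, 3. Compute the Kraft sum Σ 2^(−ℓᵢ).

0.78125

With common denominator 2^5 = 32: Σ 2^(−ℓᵢ) = 4/32 + 4/32 + 4/32 + 4/32 + 1/32 + 4/32 + 4/32 = 25/32 = 0.78125.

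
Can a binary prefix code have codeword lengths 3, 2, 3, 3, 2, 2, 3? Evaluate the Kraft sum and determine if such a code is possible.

1.25; no

With common denominator 2^3 = 8: Σ 2^(−ℓᵢ) = 1/8 + 2/8 + 1/8 + 1/8 + 2/8 + 2/8 + 1/8 = 10/8 = 1.25.
Kraft's inequality requires Σ ≤ 1; here Σ = 1.25 > 1, so no such prefix code exists.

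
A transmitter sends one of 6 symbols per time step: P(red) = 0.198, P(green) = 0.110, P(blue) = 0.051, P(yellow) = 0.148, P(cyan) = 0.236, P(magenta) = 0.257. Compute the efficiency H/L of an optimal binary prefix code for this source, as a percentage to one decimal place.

98.6%

Entropy H = −Σ p log₂ p ≈ 2.4352 bits.
Huffman merges: 51/1000+11/100→161/1000; 37/250+161/1000→309/1000; 99/500+59/250→217/500; 257/1000+309/1000→283/500; 217/500+283/500→1. L = 247/100 ≈ 2.4700.
Efficiency = H/L = 2.4352/2.4700 = 98.6%.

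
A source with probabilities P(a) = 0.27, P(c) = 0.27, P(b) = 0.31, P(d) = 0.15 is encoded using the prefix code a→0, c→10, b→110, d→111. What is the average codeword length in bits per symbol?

L̄ = Σ pᵢ·ℓᵢ = 0.27·1 + 0.27·2 + 0.31·3 + 0.15·3 = 2.19 bits/symbol.

2.19 bits/symbol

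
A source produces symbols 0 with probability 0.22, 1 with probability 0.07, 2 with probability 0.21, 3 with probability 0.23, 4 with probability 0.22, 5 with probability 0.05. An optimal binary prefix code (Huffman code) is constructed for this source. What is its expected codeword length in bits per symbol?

Repeatedly combine the two least-probable nodes; the expected code length is the sum of the merged weights.
merge 1/20 + 7/100 → 3/25
merge 3/25 + 21/100 → 33/100
merge 11/50 + 11/50 → 11/25
merge 23/100 + 33/100 → 14/25
merge 11/25 + 14/25 → 1
L = 3/25 + 33/100 + 11/25 + 14/25 + 1 = 49/20 = 2.45 bits/symbol.

2.45 bits/symbol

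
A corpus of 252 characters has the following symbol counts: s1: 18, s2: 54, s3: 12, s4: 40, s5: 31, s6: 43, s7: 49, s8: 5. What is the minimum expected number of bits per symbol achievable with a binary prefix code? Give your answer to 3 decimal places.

2.798 bits/symbol

Probabilities are the counts divided by 252.
Repeatedly combine the two least-probable nodes; the expected code length is the sum of the merged weights.
merge 5/252 + 1/21 → 17/252
merge 17/252 + 1/14 → 5/36
merge 31/252 + 5/36 → 11/42
merge 10/63 + 43/252 → 83/252
merge 7/36 + 3/14 → 103/252
merge 11/42 + 83/252 → 149/252
merge 103/252 + 149/252 → 1
L = 17/252 + 5/36 + 11/42 + 83/252 + 103/252 + 149/252 + 1 = 235/84 ≈ 2.798 bits/symbol.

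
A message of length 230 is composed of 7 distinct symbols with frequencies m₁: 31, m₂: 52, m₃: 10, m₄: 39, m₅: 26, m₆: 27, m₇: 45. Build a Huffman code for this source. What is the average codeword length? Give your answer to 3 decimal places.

2.735 bits/symbol

Probabilities are the counts divided by 230.
Repeatedly combine the two least-probable nodes; the expected code length is the sum of the merged weights.
merge 1/23 + 13/115 → 18/115
merge 27/230 + 31/230 → 29/115
merge 18/115 + 39/230 → 15/46
merge 9/46 + 26/115 → 97/230
merge 29/115 + 15/46 → 133/230
merge 97/230 + 133/230 → 1
L = 18/115 + 29/115 + 15/46 + 97/230 + 133/230 + 1 = 629/230 ≈ 2.735 bits/symbol.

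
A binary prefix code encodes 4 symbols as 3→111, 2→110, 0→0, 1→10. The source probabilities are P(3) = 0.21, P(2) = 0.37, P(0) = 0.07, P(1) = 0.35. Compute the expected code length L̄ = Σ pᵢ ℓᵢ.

L̄ = Σ pᵢ·ℓᵢ = 0.21·3 + 0.37·3 + 0.07·1 + 0.35·2 = 2.51 bits/symbol.

2.51 bits/symbol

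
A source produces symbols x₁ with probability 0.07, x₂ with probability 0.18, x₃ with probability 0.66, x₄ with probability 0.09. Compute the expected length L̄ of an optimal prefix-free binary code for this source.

1.5 bits/symbol

Repeatedly combine the two least-probable nodes; the expected code length is the sum of the merged weights.
merge 7/100 + 9/100 → 4/25
merge 4/25 + 9/50 → 17/50
merge 17/50 + 33/50 → 1
L = 4/25 + 17/50 + 1 = 3/2 = 1.5 bits/symbol.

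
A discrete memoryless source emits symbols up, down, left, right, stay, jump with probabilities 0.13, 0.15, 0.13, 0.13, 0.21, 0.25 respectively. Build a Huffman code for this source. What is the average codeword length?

Repeatedly combine the two least-probable nodes; the expected code length is the sum of the merged weights.
merge 13/100 + 13/100 → 13/50
merge 13/100 + 3/20 → 7/25
merge 21/100 + 1/4 → 23/50
merge 13/50 + 7/25 → 27/50
merge 23/50 + 27/50 → 1
L = 13/50 + 7/25 + 23/50 + 27/50 + 1 = 127/50 = 2.54 bits/symbol.

2.54 bits/symbol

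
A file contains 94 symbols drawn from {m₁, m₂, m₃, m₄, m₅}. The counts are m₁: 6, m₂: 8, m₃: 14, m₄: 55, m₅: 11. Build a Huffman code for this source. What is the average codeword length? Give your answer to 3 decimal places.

Probabilities are the counts divided by 94.
Repeatedly combine the two least-probable nodes; the expected code length is the sum of the merged weights.
merge 3/47 + 4/47 → 7/47
merge 11/94 + 7/47 → 25/94
merge 7/47 + 25/94 → 39/94
merge 39/94 + 55/94 → 1
L = 7/47 + 25/94 + 39/94 + 1 = 86/47 ≈ 1.830 bits/symbol.

1.830 bits/symbol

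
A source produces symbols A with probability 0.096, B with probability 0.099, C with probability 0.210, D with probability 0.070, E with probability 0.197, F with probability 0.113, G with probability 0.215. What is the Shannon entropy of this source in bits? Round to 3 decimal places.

H = −Σ pᵢ log₂ pᵢ.
−0.096·log₂(0.096) = 0.3246
−0.099·log₂(0.099) = 0.3303
−0.210·log₂(0.210) = 0.4728
−0.070·log₂(0.070) = 0.2686
−0.197·log₂(0.197) = 0.4617
−0.113·log₂(0.113) = 0.3555
−0.215·log₂(0.215) = 0.4768
Sum ≈ 2.6902 → 2.690 bits.

2.690 bits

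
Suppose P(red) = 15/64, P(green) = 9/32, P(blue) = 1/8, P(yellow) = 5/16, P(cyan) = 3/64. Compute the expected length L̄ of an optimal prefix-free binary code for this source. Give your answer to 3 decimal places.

Repeatedly combine the two least-probable nodes; the expected code length is the sum of the merged weights.
merge 3/64 + 1/8 → 11/64
merge 11/64 + 15/64 → 13/32
merge 9/32 + 5/16 → 19/32
merge 13/32 + 19/32 → 1
L = 11/64 + 13/32 + 19/32 + 1 = 139/64 ≈ 2.172 bits/symbol.

2.172 bits/symbol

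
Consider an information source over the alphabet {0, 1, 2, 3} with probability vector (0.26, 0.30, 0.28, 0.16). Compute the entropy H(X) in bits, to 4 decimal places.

H = −Σ pᵢ log₂ pᵢ.
−0.26·log₂(0.26) = 0.5053
−0.30·log₂(0.30) = 0.5211
−0.28·log₂(0.28) = 0.5142
−0.16·log₂(0.16) = 0.4230
Sum ≈ 1.9636 → 1.9636 bits.

1.9636 bits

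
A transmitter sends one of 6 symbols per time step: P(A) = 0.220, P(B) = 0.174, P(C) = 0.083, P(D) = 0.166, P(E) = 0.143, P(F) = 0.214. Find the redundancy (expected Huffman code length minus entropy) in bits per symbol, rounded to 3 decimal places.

0.041 bits

Entropy H = −Σ p log₂ p ≈ 2.5249 bits.
Huffman merges: 83/1000+143/1000→113/500; 83/500+87/500→17/50; 107/500+11/50→217/500; 113/500+17/50→283/500; 217/500+283/500→1. L = 1283/500 ≈ 2.5660.
L − H = 2.5660 − 2.5249 = 0.041 bits.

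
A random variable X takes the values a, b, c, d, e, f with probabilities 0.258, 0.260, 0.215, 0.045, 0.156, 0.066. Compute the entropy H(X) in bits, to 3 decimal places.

H = −Σ pᵢ log₂ pᵢ.
−0.258·log₂(0.258) = 0.5043
−0.260·log₂(0.260) = 0.5053
−0.215·log₂(0.215) = 0.4768
−0.045·log₂(0.045) = 0.2013
−0.156·log₂(0.156) = 0.4181
−0.066·log₂(0.066) = 0.2588
Sum ≈ 2.3646 → 2.365 bits.

2.365 bits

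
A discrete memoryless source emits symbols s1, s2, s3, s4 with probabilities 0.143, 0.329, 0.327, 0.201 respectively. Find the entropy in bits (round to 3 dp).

H = −Σ pᵢ log₂ pᵢ.
−0.143·log₂(0.143) = 0.4012
−0.329·log₂(0.329) = 0.5277
−0.327·log₂(0.327) = 0.5273
−0.201·log₂(0.201) = 0.4653
Sum ≈ 1.9215 → 1.922 bits.

1.922 bits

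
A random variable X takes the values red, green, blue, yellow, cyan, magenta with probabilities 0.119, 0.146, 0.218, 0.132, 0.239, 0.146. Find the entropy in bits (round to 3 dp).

2.534 bits

H = −Σ pᵢ log₂ pᵢ.
−0.119·log₂(0.119) = 0.3654
−0.146·log₂(0.146) = 0.4053
−0.218·log₂(0.218) = 0.4791
−0.132·log₂(0.132) = 0.3856
−0.239·log₂(0.239) = 0.4935
−0.146·log₂(0.146) = 0.4053
Sum ≈ 2.5342 → 2.534 bits.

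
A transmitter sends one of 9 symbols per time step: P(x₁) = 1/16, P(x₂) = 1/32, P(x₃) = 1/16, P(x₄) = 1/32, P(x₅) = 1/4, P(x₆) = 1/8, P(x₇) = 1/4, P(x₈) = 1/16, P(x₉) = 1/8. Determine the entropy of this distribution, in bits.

2.8125 bits

Each probability is a power of 1/2, so log₂(1/p) is an integer.
H = Σ p·log₂(1/p) = 1/16·4 + 1/32·5 + 1/16·4 + 1/32·5 + 1/4·2 + 1/8·3 + 1/4·2 + 1/16·4 + 1/8·3 = 2.8125 bits.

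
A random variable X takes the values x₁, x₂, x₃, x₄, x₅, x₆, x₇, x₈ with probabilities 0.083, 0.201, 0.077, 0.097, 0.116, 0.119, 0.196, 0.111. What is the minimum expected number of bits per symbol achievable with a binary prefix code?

Repeatedly combine the two least-probable nodes; the expected code length is the sum of the merged weights.
merge 77/1000 + 83/1000 → 4/25
merge 97/1000 + 111/1000 → 26/125
merge 29/250 + 119/1000 → 47/200
merge 4/25 + 49/250 → 89/250
merge 201/1000 + 26/125 → 409/1000
merge 47/200 + 89/250 → 591/1000
merge 409/1000 + 591/1000 → 1
L = 4/25 + 26/125 + 47/200 + 89/250 + 409/1000 + 591/1000 + 1 = 2959/1000 = 2.959 bits/symbol.

2.959 bits/symbol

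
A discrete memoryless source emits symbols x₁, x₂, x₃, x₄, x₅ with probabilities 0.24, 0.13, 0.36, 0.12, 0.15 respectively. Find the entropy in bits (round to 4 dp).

H = −Σ pᵢ log₂ pᵢ.
−0.24·log₂(0.24) = 0.4941
−0.13·log₂(0.13) = 0.3826
−0.36·log₂(0.36) = 0.5306
−0.12·log₂(0.12) = 0.3671
−0.15·log₂(0.15) = 0.4105
Sum ≈ 2.1850 → 2.1850 bits.

2.1850 bits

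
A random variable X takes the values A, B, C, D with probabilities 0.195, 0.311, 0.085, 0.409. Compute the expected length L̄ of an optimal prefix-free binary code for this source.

Repeatedly combine the two least-probable nodes; the expected code length is the sum of the merged weights.
merge 17/200 + 39/200 → 7/25
merge 7/25 + 311/1000 → 591/1000
merge 409/1000 + 591/1000 → 1
L = 7/25 + 591/1000 + 1 = 1871/1000 = 1.871 bits/symbol.

1.871 bits/symbol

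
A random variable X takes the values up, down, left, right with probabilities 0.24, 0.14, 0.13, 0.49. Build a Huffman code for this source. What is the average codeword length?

1.78 bits/symbol

Repeatedly combine the two least-probable nodes; the expected code length is the sum of the merged weights.
merge 13/100 + 7/50 → 27/100
merge 6/25 + 27/100 → 51/100
merge 49/100 + 51/100 → 1
L = 27/100 + 51/100 + 1 = 89/50 = 1.78 bits/symbol.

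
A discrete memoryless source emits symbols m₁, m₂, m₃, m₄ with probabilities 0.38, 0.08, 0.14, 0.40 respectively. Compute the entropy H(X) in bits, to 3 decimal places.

1.748 bits

H = −Σ pᵢ log₂ pᵢ.
−0.38·log₂(0.38) = 0.5305
−0.08·log₂(0.08) = 0.2915
−0.14·log₂(0.14) = 0.3971
−0.40·log₂(0.40) = 0.5288
Sum ≈ 1.7478 → 1.748 bits.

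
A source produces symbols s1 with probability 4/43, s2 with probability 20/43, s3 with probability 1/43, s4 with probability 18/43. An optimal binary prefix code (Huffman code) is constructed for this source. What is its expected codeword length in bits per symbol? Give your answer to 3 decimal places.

Repeatedly combine the two least-probable nodes; the expected code length is the sum of the merged weights.
merge 1/43 + 4/43 → 5/43
merge 5/43 + 18/43 → 23/43
merge 20/43 + 23/43 → 1
L = 5/43 + 23/43 + 1 = 71/43 ≈ 1.651 bits/symbol.

1.651 bits/symbol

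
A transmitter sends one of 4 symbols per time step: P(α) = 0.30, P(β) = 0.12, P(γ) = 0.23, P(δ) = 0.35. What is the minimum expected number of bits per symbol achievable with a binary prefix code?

Repeatedly combine the two least-probable nodes; the expected code length is the sum of the merged weights.
merge 3/25 + 23/100 → 7/20
merge 3/10 + 7/20 → 13/20
merge 7/20 + 13/20 → 1
L = 7/20 + 13/20 + 1 = 2 bits/symbol.

2 bits/symbol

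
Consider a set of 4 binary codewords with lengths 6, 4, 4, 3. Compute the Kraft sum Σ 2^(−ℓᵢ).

0.265625

With common denominator 2^6 = 64: Σ 2^(−ℓᵢ) = 1/64 + 4/64 + 4/64 + 8/64 = 17/64 = 0.265625.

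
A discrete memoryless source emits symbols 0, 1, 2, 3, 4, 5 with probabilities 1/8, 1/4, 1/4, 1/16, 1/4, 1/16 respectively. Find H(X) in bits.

2.375 bits

Each probability is a power of 1/2, so log₂(1/p) is an integer.
H = Σ p·log₂(1/p) = 1/8·3 + 1/4·2 + 1/4·2 + 1/16·4 + 1/4·2 + 1/16·4 = 2.375 bits.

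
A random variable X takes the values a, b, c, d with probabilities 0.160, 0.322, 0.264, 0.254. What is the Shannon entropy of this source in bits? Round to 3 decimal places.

H = −Σ pᵢ log₂ pᵢ.
−0.160·log₂(0.160) = 0.4230
−0.322·log₂(0.322) = 0.5264
−0.264·log₂(0.264) = 0.5072
−0.254·log₂(0.254) = 0.5022
Sum ≈ 1.9589 → 1.959 bits.

1.959 bits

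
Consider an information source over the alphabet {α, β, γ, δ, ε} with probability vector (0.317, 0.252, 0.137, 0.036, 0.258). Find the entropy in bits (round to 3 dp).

H = −Σ pᵢ log₂ pᵢ.
−0.317·log₂(0.317) = 0.5254
−0.252·log₂(0.252) = 0.5011
−0.137·log₂(0.137) = 0.3929
−0.036·log₂(0.036) = 0.1727
−0.258·log₂(0.258) = 0.5043
Sum ≈ 2.0963 → 2.096 bits.

2.096 bits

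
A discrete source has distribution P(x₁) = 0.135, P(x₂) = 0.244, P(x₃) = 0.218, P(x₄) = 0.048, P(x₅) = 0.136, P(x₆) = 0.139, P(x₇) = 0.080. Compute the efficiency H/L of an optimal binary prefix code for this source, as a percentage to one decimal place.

99.6%

Entropy H = −Σ p log₂ p ≈ 2.6546 bits.
Huffman merges: 6/125+2/25→16/125; 16/125+27/200→263/1000; 17/125+139/1000→11/40; 109/500+61/250→231/500; 263/1000+11/40→269/500; 231/500+269/500→1. L = 1333/500 ≈ 2.6660.
Efficiency = H/L = 2.6546/2.6660 = 99.6%.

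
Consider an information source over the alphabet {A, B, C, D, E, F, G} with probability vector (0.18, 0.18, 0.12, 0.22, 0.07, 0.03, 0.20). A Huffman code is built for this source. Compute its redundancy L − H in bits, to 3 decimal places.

Entropy H = −Σ p log₂ p ≈ 2.6230 bits.
Huffman merges: 3/100+7/100→1/10; 1/10+3/25→11/50; 9/50+9/50→9/25; 1/5+11/50→21/50; 11/50+9/25→29/50; 21/50+29/50→1. L = 67/25 ≈ 2.6800.
L − H = 2.6800 − 2.6230 = 0.057 bits.

0.057 bits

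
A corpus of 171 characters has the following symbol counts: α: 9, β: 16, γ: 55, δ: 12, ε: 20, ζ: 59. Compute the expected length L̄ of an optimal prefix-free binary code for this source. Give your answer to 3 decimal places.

Probabilities are the counts divided by 171.
Repeatedly combine the two least-probable nodes; the expected code length is the sum of the merged weights.
merge 1/19 + 4/57 → 7/57
merge 16/171 + 20/171 → 4/19
merge 7/57 + 4/19 → 1/3
merge 55/171 + 1/3 → 112/171
merge 59/171 + 112/171 → 1
L = 7/57 + 4/19 + 1/3 + 112/171 + 1 = 397/171 ≈ 2.322 bits/symbol.

2.322 bits/symbol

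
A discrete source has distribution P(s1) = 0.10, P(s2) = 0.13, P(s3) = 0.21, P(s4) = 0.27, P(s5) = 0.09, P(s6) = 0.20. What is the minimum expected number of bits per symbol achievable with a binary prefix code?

Repeatedly combine the two least-probable nodes; the expected code length is the sum of the merged weights.
merge 9/100 + 1/10 → 19/100
merge 13/100 + 19/100 → 8/25
merge 1/5 + 21/100 → 41/100
merge 27/100 + 8/25 → 59/100
merge 41/100 + 59/100 → 1
L = 19/100 + 8/25 + 41/100 + 59/100 + 1 = 251/100 = 2.51 bits/symbol.

2.51 bits/symbol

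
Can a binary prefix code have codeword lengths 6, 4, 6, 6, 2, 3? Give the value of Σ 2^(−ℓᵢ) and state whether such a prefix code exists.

With common denominator 2^6 = 64: Σ 2^(−ℓᵢ) = 1/64 + 4/64 + 1/64 + 1/64 + 16/64 + 8/64 = 31/64 = 0.484375.
Kraft's inequality requires Σ ≤ 1; here Σ = 0.484375 ≤ 1, so such a prefix code exists.

0.484375; yes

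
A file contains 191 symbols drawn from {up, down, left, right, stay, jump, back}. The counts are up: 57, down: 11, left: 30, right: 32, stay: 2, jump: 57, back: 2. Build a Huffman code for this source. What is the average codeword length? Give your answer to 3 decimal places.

2.335 bits/symbol

Probabilities are the counts divided by 191.
Repeatedly combine the two least-probable nodes; the expected code length is the sum of the merged weights.
merge 2/191 + 2/191 → 4/191
merge 4/191 + 11/191 → 15/191
merge 15/191 + 30/191 → 45/191
merge 32/191 + 45/191 → 77/191
merge 57/191 + 57/191 → 114/191
merge 77/191 + 114/191 → 1
L = 4/191 + 15/191 + 45/191 + 77/191 + 114/191 + 1 = 446/191 ≈ 2.335 bits/symbol.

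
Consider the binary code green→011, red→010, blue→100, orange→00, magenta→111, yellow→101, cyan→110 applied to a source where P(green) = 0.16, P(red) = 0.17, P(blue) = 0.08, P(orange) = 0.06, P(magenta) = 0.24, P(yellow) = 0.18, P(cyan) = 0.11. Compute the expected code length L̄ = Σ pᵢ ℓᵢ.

2.94 bits/symbol

L̄ = Σ pᵢ·ℓᵢ = 0.16·3 + 0.17·3 + 0.08·3 + 0.06·2 + 0.24·3 + 0.18·3 + 0.11·3 = 2.94 bits/symbol.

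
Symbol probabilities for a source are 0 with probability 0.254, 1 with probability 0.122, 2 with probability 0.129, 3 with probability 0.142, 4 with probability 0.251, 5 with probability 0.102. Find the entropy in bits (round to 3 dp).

H = −Σ pᵢ log₂ pᵢ.
−0.254·log₂(0.254) = 0.5022
−0.122·log₂(0.122) = 0.3703
−0.129·log₂(0.129) = 0.3811
−0.142·log₂(0.142) = 0.3999
−0.251·log₂(0.251) = 0.5006
−0.102·log₂(0.102) = 0.3359
Sum ≈ 2.4900 → 2.490 bits.

2.490 bits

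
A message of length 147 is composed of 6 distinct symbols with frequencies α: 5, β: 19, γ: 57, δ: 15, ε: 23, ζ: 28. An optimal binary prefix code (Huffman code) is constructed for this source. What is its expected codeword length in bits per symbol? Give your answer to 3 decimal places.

2.361 bits/symbol

Probabilities are the counts divided by 147.
Repeatedly combine the two least-probable nodes; the expected code length is the sum of the merged weights.
merge 5/147 + 5/49 → 20/147
merge 19/147 + 20/147 → 13/49
merge 23/147 + 4/21 → 17/49
merge 13/49 + 17/49 → 30/49
merge 19/49 + 30/49 → 1
L = 20/147 + 13/49 + 17/49 + 30/49 + 1 = 347/147 ≈ 2.361 bits/symbol.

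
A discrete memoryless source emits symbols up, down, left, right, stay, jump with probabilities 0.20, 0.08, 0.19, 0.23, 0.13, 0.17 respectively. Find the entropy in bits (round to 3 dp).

H = −Σ pᵢ log₂ pᵢ.
−0.20·log₂(0.20) = 0.4644
−0.08·log₂(0.08) = 0.2915
−0.19·log₂(0.19) = 0.4552
−0.23·log₂(0.23) = 0.4877
−0.13·log₂(0.13) = 0.3826
−0.17·log₂(0.17) = 0.4346
Sum ≈ 2.5160 → 2.516 bits.

2.516 bits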